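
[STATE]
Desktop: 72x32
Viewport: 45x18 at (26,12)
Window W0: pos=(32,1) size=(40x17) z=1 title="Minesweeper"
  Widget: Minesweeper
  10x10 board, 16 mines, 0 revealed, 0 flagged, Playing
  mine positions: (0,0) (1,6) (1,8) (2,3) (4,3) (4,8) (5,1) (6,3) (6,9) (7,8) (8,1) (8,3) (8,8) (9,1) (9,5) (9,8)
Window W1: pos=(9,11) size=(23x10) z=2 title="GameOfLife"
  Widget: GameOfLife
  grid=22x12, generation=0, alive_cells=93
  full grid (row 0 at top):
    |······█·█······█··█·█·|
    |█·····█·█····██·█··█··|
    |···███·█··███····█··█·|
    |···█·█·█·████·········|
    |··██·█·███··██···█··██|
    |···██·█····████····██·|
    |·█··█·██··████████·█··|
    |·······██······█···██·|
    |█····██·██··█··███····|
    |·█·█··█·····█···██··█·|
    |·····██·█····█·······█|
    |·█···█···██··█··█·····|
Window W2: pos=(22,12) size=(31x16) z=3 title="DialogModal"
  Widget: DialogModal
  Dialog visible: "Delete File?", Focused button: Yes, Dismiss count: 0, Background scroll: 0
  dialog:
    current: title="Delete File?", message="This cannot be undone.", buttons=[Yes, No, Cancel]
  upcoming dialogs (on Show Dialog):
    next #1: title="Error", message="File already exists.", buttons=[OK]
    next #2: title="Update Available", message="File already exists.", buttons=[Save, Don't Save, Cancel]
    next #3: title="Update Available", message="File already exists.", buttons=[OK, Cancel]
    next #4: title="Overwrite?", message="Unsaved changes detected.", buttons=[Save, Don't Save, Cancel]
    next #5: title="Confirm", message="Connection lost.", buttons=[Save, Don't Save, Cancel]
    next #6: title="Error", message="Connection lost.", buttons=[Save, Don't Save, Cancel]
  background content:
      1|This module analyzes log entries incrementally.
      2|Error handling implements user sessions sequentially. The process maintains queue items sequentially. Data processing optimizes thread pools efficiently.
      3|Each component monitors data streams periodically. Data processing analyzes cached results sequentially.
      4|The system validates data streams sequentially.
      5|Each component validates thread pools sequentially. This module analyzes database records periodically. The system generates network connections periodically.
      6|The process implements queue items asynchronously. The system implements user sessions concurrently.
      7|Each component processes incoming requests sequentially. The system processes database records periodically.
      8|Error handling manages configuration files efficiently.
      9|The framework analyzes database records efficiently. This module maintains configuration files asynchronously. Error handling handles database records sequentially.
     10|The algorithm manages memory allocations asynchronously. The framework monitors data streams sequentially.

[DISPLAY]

━━━━━━━━━━━━━━━━━━━━━━━━━━┓                  
alogModal                 ┃                  
──────────────────────────┨                  
s module analyzes log entr┃                  
or handling implements use┃                  
h component monitors data ┃━━━━━━━━━━━━━━━━━━
───────────────────────┐tr┃                  
      Delete File?     │re┃                  
 This cannot be undone.│e ┃                  
  [Yes]  No   Cancel   │co┃                  
───────────────────────┘ig┃                  
 framework analyzes databa┃                  
 algorithm manages memory ┃                  
                          ┃                  
                          ┃                  
━━━━━━━━━━━━━━━━━━━━━━━━━━┛                  
                                             
                                             


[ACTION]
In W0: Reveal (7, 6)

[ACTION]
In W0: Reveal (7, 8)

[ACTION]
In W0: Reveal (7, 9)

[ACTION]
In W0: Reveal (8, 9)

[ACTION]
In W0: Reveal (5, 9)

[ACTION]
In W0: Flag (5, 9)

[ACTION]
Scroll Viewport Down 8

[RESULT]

──────────────────────────┨                  
s module analyzes log entr┃                  
or handling implements use┃                  
h component monitors data ┃━━━━━━━━━━━━━━━━━━
───────────────────────┐tr┃                  
      Delete File?     │re┃                  
 This cannot be undone.│e ┃                  
  [Yes]  No   Cancel   │co┃                  
───────────────────────┘ig┃                  
 framework analyzes databa┃                  
 algorithm manages memory ┃                  
                          ┃                  
                          ┃                  
━━━━━━━━━━━━━━━━━━━━━━━━━━┛                  
                                             
                                             
                                             
                                             


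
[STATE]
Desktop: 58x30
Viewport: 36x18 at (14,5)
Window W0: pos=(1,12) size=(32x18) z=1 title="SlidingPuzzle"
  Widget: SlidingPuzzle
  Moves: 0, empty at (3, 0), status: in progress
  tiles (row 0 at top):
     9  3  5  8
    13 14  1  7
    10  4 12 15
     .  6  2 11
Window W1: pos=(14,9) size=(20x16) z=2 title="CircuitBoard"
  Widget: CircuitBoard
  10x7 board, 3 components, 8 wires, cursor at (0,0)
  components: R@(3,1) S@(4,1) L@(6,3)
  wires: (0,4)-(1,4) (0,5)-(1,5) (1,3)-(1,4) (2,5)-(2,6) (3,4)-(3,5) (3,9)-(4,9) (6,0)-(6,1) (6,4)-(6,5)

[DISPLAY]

                                    
                                    
                                    
                                    
┏━━━━━━━━━━━━━━━━━━┓                
┃ CircuitBoard     ┃                
┠──────────────────┨                
┃   0 1 2 3 4 5 6 7┃                
┃0  [.]            ┃                
┃                  ┃                
┃1               · ┃                
┃                  ┃                
┃2                 ┃                
┃                  ┃                
┃3       R         ┃                
┃                  ┃                
┃4       S         ┃                
┃                  ┃                


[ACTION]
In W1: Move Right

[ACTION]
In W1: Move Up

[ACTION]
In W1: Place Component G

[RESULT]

                                    
                                    
                                    
                                    
┏━━━━━━━━━━━━━━━━━━┓                
┃ CircuitBoard     ┃                
┠──────────────────┨                
┃   0 1 2 3 4 5 6 7┃                
┃0      [G]        ┃                
┃                  ┃                
┃1               · ┃                
┃                  ┃                
┃2                 ┃                
┃                  ┃                
┃3       R         ┃                
┃                  ┃                
┃4       S         ┃                
┃                  ┃                


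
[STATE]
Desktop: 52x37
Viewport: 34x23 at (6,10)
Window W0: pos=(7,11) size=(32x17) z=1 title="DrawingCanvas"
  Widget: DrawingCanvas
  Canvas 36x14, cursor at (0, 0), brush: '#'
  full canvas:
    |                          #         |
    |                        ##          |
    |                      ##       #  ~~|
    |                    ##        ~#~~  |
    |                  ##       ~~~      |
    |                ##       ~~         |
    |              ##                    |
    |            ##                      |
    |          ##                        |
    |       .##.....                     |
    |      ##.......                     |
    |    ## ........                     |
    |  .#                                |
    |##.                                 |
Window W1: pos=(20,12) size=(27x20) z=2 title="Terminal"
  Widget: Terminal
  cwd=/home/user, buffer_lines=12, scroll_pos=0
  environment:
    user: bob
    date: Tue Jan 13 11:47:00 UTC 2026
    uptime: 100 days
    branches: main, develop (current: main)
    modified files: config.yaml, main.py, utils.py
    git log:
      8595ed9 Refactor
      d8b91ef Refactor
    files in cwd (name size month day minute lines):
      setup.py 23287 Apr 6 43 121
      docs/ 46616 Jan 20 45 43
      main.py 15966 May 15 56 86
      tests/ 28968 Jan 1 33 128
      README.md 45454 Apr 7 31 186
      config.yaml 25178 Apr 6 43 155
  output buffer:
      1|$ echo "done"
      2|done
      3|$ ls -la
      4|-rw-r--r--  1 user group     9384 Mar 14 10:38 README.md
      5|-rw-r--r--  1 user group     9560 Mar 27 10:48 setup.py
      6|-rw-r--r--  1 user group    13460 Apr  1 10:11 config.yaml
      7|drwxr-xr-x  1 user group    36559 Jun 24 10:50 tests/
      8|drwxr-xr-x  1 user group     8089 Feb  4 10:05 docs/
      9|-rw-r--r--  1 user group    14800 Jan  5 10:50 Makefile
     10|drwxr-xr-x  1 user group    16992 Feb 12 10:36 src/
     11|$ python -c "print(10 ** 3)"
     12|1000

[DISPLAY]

                                  
 ┏━━━━━━━━━━━━━━━━━━━━━━━━━━━━━━┓ 
 ┃ DrawingCanv┏━━━━━━━━━━━━━━━━━━━
 ┠────────────┃ Terminal          
 ┃+           ┠───────────────────
 ┃            ┃$ echo "done"      
 ┃            ┃done               
 ┃            ┃$ ls -la           
 ┃            ┃-rw-r--r--  1 user 
 ┃            ┃-rw-r--r--  1 user 
 ┃            ┃-rw-r--r--  1 user 
 ┃            ┃drwxr-xr-x  1 user 
 ┃          ##┃drwxr-xr-x  1 user 
 ┃       .##..┃-rw-r--r--  1 user 
 ┃      ##....┃drwxr-xr-x  1 user 
 ┃    ## .....┃$ python -c "print(
 ┃  .#        ┃1000               
 ┗━━━━━━━━━━━━┃$ █                
              ┃                   
              ┃                   
              ┃                   
              ┗━━━━━━━━━━━━━━━━━━━
                                  


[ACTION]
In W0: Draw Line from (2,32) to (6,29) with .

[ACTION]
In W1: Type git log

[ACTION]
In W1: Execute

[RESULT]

                                  
 ┏━━━━━━━━━━━━━━━━━━━━━━━━━━━━━━┓ 
 ┃ DrawingCanv┏━━━━━━━━━━━━━━━━━━━
 ┠────────────┃ Terminal          
 ┃+           ┠───────────────────
 ┃            ┃$ echo "done"      
 ┃            ┃done               
 ┃            ┃$ ls -la           
 ┃            ┃-rw-r--r--  1 user 
 ┃            ┃-rw-r--r--  1 user 
 ┃            ┃-rw-r--r--  1 user 
 ┃            ┃drwxr-xr-x  1 user 
 ┃          ##┃drwxr-xr-x  1 user 
 ┃       .##..┃-rw-r--r--  1 user 
 ┃      ##....┃drwxr-xr-x  1 user 
 ┃    ## .....┃$ python -c "print(
 ┃  .#        ┃1000               
 ┗━━━━━━━━━━━━┃$ git log          
              ┃8595ed9 Refactor   
              ┃d8b91ef Refactor   
              ┃$ █                
              ┗━━━━━━━━━━━━━━━━━━━
                                  


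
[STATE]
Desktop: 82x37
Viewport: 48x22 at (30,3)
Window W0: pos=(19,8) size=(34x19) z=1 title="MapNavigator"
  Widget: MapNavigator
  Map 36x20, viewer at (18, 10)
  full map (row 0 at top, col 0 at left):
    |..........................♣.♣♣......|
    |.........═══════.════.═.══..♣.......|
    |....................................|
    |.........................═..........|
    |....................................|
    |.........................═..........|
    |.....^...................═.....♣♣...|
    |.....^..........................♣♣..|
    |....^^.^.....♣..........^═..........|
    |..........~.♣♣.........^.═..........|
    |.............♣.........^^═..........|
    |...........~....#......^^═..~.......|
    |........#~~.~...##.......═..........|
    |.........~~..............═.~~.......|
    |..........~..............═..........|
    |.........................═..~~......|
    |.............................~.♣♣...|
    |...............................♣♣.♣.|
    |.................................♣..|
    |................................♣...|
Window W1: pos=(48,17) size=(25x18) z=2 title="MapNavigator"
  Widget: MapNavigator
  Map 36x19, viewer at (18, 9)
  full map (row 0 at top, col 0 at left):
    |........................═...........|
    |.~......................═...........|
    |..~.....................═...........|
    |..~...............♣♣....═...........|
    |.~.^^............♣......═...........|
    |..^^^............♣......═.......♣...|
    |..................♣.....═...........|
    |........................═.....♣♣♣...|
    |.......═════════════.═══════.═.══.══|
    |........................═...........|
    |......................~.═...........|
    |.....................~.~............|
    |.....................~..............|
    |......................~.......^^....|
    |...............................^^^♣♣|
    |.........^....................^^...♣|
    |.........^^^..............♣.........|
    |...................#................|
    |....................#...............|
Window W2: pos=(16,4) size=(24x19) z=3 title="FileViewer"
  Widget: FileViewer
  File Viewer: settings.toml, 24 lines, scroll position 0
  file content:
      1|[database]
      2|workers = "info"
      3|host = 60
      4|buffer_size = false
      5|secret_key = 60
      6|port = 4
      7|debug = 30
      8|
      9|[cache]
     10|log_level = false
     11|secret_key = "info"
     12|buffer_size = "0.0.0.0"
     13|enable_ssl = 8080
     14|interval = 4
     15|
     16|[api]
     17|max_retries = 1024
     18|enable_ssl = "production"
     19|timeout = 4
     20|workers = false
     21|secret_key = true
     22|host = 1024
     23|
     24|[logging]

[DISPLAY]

                                                
━━━━━━━━━┓                                      
         ┃                                      
─────────┨                                      
        ▲┃                                      
fo"     █┃━━━━━━━━━━━━┓                         
        ░┃            ┃                         
 false  ░┃────────────┨                         
60      ░┃...═........┃                         
        ░┃............┃                         
        ░┃...═........┃                         
        ░┃...═.....♣♣.┃                         
        ░┃..........♣♣┃                         
alse    ░┃..^═........┃                         
"info"  ░┃.^.═....┏━━━━━━━━━━━━━━━━━━━━━━━┓     
 "0.0.0.░┃.^^═....┃ MapNavigator          ┃     
8080    ░┃.^^═..~.┠───────────────────────┨     
        ░┃...═....┃.................═.....┃     
        ▼┃...═.~~.┃...........♣♣....═.....┃     
━━━━━━━━━┛...═....┃..........♣......═.....┃     
.............═..~~┃..........♣......═.....┃     
.................~┃...........♣.....═.....┃     


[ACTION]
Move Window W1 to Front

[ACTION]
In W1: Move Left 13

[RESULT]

                                                
━━━━━━━━━┓                                      
         ┃                                      
─────────┨                                      
        ▲┃                                      
fo"     █┃━━━━━━━━━━━━┓                         
        ░┃            ┃                         
 false  ░┃────────────┨                         
60      ░┃...═........┃                         
        ░┃............┃                         
        ░┃...═........┃                         
        ░┃...═.....♣♣.┃                         
        ░┃..........♣♣┃                         
alse    ░┃..^═........┃                         
"info"  ░┃.^.═....┏━━━━━━━━━━━━━━━━━━━━━━━┓     
 "0.0.0.░┃.^^═....┃ MapNavigator          ┃     
8080    ░┃.^^═..~.┠───────────────────────┨     
        ░┃...═....┃      ..~..............┃     
        ▼┃...═.~~.┃      ..~..............┃     
━━━━━━━━━┛...═....┃      .~.^^............┃     
.............═..~~┃      ..^^^............┃     
.................~┃      .................┃     


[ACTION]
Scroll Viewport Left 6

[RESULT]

                                                
━━━━━━━━━━━━━━━┓                                
ewer           ┃                                
───────────────┨                                
se]           ▲┃                                
 = "info"     █┃━━━━━━━━━━━━┓                   
60            ░┃            ┃                   
size = false  ░┃────────────┨                   
key = 60      ░┃...═........┃                   
4             ░┃............┃                   
 30           ░┃...═........┃                   
              ░┃...═.....♣♣.┃                   
              ░┃..........♣♣┃                   
el = false    ░┃..^═........┃                   
key = "info"  ░┃.^.═....┏━━━━━━━━━━━━━━━━━━━━━━━
size = "0.0.0.░┃.^^═....┃ MapNavigator          
ssl = 8080    ░┃.^^═..~.┠───────────────────────
l = 4         ░┃...═....┃      ..~..............
              ▼┃...═.~~.┃      ..~..............
━━━━━━━━━━━━━━━┛...═....┃      .~.^^............
...................═..~~┃      ..^^^............
.......................~┃      .................


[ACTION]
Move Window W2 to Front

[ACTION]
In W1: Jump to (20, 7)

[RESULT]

                                                
━━━━━━━━━━━━━━━┓                                
ewer           ┃                                
───────────────┨                                
se]           ▲┃                                
 = "info"     █┃━━━━━━━━━━━━┓                   
60            ░┃            ┃                   
size = false  ░┃────────────┨                   
key = 60      ░┃...═........┃                   
4             ░┃............┃                   
 30           ░┃...═........┃                   
              ░┃...═.....♣♣.┃                   
              ░┃..........♣♣┃                   
el = false    ░┃..^═........┃                   
key = "info"  ░┃.^.═....┏━━━━━━━━━━━━━━━━━━━━━━━
size = "0.0.0.░┃.^^═....┃ MapNavigator          
ssl = 8080    ░┃.^^═..~.┠───────────────────────
l = 4         ░┃...═....┃...............═.......
              ▼┃...═.~~.┃...............═.......
━━━━━━━━━━━━━━━┛...═....┃...............═.......
...................═..~~┃.........♣♣....═.......
.......................~┃........♣......═.......


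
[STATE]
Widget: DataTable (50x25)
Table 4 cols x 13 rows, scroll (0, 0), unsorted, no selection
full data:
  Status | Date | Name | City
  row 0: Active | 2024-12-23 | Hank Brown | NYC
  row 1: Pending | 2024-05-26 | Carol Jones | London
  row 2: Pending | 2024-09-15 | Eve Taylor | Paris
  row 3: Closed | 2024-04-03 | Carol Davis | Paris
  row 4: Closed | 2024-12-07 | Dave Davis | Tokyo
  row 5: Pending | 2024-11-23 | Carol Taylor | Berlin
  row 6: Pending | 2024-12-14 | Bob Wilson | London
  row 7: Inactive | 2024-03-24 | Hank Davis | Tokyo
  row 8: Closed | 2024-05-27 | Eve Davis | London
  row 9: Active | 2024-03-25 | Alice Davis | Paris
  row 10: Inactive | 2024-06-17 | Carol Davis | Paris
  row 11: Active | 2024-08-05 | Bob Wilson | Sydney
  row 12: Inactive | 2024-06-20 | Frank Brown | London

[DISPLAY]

Status  │Date      │Name        │City             
────────┼──────────┼────────────┼──────           
Active  │2024-12-23│Hank Brown  │NYC              
Pending │2024-05-26│Carol Jones │London           
Pending │2024-09-15│Eve Taylor  │Paris            
Closed  │2024-04-03│Carol Davis │Paris            
Closed  │2024-12-07│Dave Davis  │Tokyo            
Pending │2024-11-23│Carol Taylor│Berlin           
Pending │2024-12-14│Bob Wilson  │London           
Inactive│2024-03-24│Hank Davis  │Tokyo            
Closed  │2024-05-27│Eve Davis   │London           
Active  │2024-03-25│Alice Davis │Paris            
Inactive│2024-06-17│Carol Davis │Paris            
Active  │2024-08-05│Bob Wilson  │Sydney           
Inactive│2024-06-20│Frank Brown │London           
                                                  
                                                  
                                                  
                                                  
                                                  
                                                  
                                                  
                                                  
                                                  
                                                  


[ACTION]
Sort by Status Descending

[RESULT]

Status ▼│Date      │Name        │City             
────────┼──────────┼────────────┼──────           
Pending │2024-05-26│Carol Jones │London           
Pending │2024-09-15│Eve Taylor  │Paris            
Pending │2024-11-23│Carol Taylor│Berlin           
Pending │2024-12-14│Bob Wilson  │London           
Inactive│2024-03-24│Hank Davis  │Tokyo            
Inactive│2024-06-17│Carol Davis │Paris            
Inactive│2024-06-20│Frank Brown │London           
Closed  │2024-04-03│Carol Davis │Paris            
Closed  │2024-12-07│Dave Davis  │Tokyo            
Closed  │2024-05-27│Eve Davis   │London           
Active  │2024-12-23│Hank Brown  │NYC              
Active  │2024-03-25│Alice Davis │Paris            
Active  │2024-08-05│Bob Wilson  │Sydney           
                                                  
                                                  
                                                  
                                                  
                                                  
                                                  
                                                  
                                                  
                                                  
                                                  


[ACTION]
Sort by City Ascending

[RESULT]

Status  │Date      │Name        │City ▲           
────────┼──────────┼────────────┼──────           
Pending │2024-11-23│Carol Taylor│Berlin           
Pending │2024-05-26│Carol Jones │London           
Pending │2024-12-14│Bob Wilson  │London           
Inactive│2024-06-20│Frank Brown │London           
Closed  │2024-05-27│Eve Davis   │London           
Active  │2024-12-23│Hank Brown  │NYC              
Pending │2024-09-15│Eve Taylor  │Paris            
Inactive│2024-06-17│Carol Davis │Paris            
Closed  │2024-04-03│Carol Davis │Paris            
Active  │2024-03-25│Alice Davis │Paris            
Active  │2024-08-05│Bob Wilson  │Sydney           
Inactive│2024-03-24│Hank Davis  │Tokyo            
Closed  │2024-12-07│Dave Davis  │Tokyo            
                                                  
                                                  
                                                  
                                                  
                                                  
                                                  
                                                  
                                                  
                                                  
                                                  


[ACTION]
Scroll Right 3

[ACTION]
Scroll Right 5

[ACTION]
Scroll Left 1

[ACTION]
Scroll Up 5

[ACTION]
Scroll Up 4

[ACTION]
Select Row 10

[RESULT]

Status  │Date      │Name        │City ▲           
────────┼──────────┼────────────┼──────           
Pending │2024-11-23│Carol Taylor│Berlin           
Pending │2024-05-26│Carol Jones │London           
Pending │2024-12-14│Bob Wilson  │London           
Inactive│2024-06-20│Frank Brown │London           
Closed  │2024-05-27│Eve Davis   │London           
Active  │2024-12-23│Hank Brown  │NYC              
Pending │2024-09-15│Eve Taylor  │Paris            
Inactive│2024-06-17│Carol Davis │Paris            
Closed  │2024-04-03│Carol Davis │Paris            
Active  │2024-03-25│Alice Davis │Paris            
>ctive  │2024-08-05│Bob Wilson  │Sydney           
Inactive│2024-03-24│Hank Davis  │Tokyo            
Closed  │2024-12-07│Dave Davis  │Tokyo            
                                                  
                                                  
                                                  
                                                  
                                                  
                                                  
                                                  
                                                  
                                                  
                                                  


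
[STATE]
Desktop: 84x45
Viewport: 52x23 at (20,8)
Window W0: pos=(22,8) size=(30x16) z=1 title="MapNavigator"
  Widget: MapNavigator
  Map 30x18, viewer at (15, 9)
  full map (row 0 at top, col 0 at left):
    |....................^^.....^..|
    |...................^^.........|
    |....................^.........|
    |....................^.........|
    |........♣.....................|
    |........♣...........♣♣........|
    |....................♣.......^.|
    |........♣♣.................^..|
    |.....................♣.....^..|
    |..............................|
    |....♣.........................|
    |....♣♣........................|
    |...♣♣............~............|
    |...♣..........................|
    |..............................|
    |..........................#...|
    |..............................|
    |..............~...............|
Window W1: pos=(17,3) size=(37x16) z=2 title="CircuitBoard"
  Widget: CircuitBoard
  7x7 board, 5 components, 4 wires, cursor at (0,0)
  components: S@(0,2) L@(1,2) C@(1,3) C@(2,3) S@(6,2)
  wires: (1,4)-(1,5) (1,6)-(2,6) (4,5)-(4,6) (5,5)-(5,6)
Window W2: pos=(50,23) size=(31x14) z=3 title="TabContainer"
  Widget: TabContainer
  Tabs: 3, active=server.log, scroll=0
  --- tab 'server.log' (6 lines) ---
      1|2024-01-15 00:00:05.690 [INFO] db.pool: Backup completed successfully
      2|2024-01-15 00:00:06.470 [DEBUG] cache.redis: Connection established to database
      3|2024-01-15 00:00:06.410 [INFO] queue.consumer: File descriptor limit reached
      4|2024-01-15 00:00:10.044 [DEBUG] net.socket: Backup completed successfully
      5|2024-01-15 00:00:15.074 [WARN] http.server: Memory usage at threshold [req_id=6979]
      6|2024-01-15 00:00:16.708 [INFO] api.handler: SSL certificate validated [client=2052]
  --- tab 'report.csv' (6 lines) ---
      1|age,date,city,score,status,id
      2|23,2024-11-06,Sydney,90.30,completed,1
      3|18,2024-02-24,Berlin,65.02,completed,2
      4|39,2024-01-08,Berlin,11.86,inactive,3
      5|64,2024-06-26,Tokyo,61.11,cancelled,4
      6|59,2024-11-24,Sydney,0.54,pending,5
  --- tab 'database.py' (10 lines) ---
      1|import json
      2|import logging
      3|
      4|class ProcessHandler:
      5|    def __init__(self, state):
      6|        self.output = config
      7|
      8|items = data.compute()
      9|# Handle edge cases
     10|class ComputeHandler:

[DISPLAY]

                                 ┃                  
          L   C   · ─ ·   ·      ┃                  
                          │      ┃                  
              C           ·      ┃                  
                                 ┃                  
                                 ┃                  
                                 ┃                  
                      · ─ ·      ┃                  
                                 ┃                  
                      · ─ ·      ┃                  
━━━━━━━━━━━━━━━━━━━━━━━━━━━━━━━━━┛                  
  ┃...♣♣.......................┃                    
  ┃..♣♣............~...........┃                    
  ┃..♣.........................┃                    
  ┃............................┃                    
  ┗━━━━━━━━━━━━━━━━━━━━━━━━━━━┏━━━━━━━━━━━━━━━━━━━━━
                              ┃ TabContainer        
                              ┠─────────────────────
                              ┃[server.log]│ report.
                              ┃─────────────────────
                              ┃2024-01-15 00:00:05.6
                              ┃2024-01-15 00:00:06.4
                              ┃2024-01-15 00:00:06.4


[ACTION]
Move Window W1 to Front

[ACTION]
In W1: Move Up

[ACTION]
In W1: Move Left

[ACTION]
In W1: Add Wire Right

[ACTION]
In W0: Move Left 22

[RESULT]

                                 ┃                  
          L   C   · ─ ·   ·      ┃                  
                          │      ┃                  
              C           ·      ┃                  
                                 ┃                  
                                 ┃                  
                                 ┃                  
                      · ─ ·      ┃                  
                                 ┃                  
                      · ─ ·      ┃                  
━━━━━━━━━━━━━━━━━━━━━━━━━━━━━━━━━┛                  
  ┃              ....♣♣........┃                    
  ┃              ...♣♣.........┃                    
  ┃              ...♣..........┃                    
  ┃              ..............┃                    
  ┗━━━━━━━━━━━━━━━━━━━━━━━━━━━┏━━━━━━━━━━━━━━━━━━━━━
                              ┃ TabContainer        
                              ┠─────────────────────
                              ┃[server.log]│ report.
                              ┃─────────────────────
                              ┃2024-01-15 00:00:05.6
                              ┃2024-01-15 00:00:06.4
                              ┃2024-01-15 00:00:06.4


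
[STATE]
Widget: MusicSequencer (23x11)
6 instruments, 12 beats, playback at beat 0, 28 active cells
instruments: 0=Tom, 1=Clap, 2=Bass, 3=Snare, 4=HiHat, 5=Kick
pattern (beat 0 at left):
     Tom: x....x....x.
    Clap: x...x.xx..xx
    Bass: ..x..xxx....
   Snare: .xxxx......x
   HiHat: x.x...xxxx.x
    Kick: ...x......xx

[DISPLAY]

      ▼12345678901     
   Tom█····█····█·     
  Clap█···█·██··██     
  Bass··█··███····     
 Snare·████······█     
 HiHat█·█···████·█     
  Kick···█······██     
                       
                       
                       
                       


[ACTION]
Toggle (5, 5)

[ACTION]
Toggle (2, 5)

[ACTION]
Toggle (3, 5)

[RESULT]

      ▼12345678901     
   Tom█····█····█·     
  Clap█···█·██··██     
  Bass··█···██····     
 Snare·█████·····█     
 HiHat█·█···████·█     
  Kick···█·█····██     
                       
                       
                       
                       


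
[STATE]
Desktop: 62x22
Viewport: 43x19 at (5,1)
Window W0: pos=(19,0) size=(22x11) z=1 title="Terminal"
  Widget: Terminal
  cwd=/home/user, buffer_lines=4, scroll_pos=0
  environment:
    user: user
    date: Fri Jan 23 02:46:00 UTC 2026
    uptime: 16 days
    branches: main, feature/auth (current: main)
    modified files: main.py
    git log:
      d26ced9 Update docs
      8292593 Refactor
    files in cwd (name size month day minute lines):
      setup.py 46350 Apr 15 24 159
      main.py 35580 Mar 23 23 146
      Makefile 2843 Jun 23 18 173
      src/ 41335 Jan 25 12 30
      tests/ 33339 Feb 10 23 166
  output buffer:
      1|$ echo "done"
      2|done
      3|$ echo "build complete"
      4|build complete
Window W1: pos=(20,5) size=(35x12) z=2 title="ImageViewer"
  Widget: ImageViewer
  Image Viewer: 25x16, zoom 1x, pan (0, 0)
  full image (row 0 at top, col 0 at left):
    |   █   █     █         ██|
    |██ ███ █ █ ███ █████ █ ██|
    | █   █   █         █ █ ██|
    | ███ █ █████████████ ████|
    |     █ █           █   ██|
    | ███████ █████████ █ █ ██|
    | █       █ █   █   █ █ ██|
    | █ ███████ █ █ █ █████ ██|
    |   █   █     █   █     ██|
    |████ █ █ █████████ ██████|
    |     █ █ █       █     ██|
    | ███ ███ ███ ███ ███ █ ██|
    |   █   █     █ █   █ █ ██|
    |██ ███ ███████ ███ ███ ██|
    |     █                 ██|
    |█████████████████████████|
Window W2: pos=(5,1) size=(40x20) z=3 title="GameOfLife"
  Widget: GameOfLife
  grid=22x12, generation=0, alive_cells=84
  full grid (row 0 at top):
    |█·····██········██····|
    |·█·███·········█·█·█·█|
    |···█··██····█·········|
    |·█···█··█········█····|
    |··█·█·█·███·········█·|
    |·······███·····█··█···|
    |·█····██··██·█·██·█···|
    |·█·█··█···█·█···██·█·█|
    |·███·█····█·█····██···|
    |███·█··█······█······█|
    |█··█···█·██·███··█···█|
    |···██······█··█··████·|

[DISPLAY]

┏━━━━━━━━━━━━━━━━━━━━━━━━━━━━━━━━━━━━━━┓   
┃ GameOfLife                           ┃   
┠──────────────────────────────────────┨   
┃Gen: 0                                ┃   
┃█·····██········██····                ┃━━━
┃·█·███·········█·█·█·█                ┃   
┃···█··██····█·········                ┃───
┃·█···█··█········█····                ┃█  
┃··█·█·█·███·········█·                ┃█  
┃·······███·····█··█···                ┃█  
┃·█····██··██·█·██·█···                ┃█  
┃·█·█··█···█·█···██·█·█                ┃█  
┃·███·█····█·█····██···                ┃█  
┃███·█··█······█······█                ┃█  
┃█··█···█·██·███··█···█                ┃█  
┃···██······█··█··████·                ┃━━━
┃                                      ┃   
┃                                      ┃   
┃                                      ┃   


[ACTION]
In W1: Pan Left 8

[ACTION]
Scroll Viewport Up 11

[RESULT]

              ┏━━━━━━━━━━━━━━━━━━━━┓       
┏━━━━━━━━━━━━━━━━━━━━━━━━━━━━━━━━━━━━━━┓   
┃ GameOfLife                           ┃   
┠──────────────────────────────────────┨   
┃Gen: 0                                ┃   
┃█·····██········██····                ┃━━━
┃·█·███·········█·█·█·█                ┃   
┃···█··██····█·········                ┃───
┃·█···█··█········█····                ┃█  
┃··█·█·█·███·········█·                ┃█  
┃·······███·····█··█···                ┃█  
┃·█····██··██·█·██·█···                ┃█  
┃·█·█··█···█·█···██·█·█                ┃█  
┃·███·█····█·█····██···                ┃█  
┃███·█··█······█······█                ┃█  
┃█··█···█·██·███··█···█                ┃█  
┃···██······█··█··████·                ┃━━━
┃                                      ┃   
┃                                      ┃   


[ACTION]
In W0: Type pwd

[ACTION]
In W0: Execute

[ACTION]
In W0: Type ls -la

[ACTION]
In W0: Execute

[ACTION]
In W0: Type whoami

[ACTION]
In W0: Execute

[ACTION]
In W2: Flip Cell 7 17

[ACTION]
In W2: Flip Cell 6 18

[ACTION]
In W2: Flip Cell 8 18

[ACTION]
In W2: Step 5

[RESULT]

              ┏━━━━━━━━━━━━━━━━━━━━┓       
┏━━━━━━━━━━━━━━━━━━━━━━━━━━━━━━━━━━━━━━┓   
┃ GameOfLife                           ┃   
┠──────────────────────────────────────┨   
┃Gen: 5                                ┃   
┃······················                ┃━━━
┃·······█·········███··                ┃   
┃··█··█··█·············                ┃───
┃··█··█··█·············                ┃█  
┃·······█·····█········                ┃█  
┃···███······█·········                ┃█  
┃·█···········███······                ┃█  
┃██···█·██·█·····██····                ┃█  
┃····████·····█····█···                ┃█  
┃·██·······███······█··                ┃█  
┃·········██··██·██··█·                ┃█  
┃·········█········███·                ┃━━━
┃                                      ┃   
┃                                      ┃   
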